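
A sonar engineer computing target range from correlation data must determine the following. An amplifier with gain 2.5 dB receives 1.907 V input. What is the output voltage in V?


Output voltage from dB gain:
V_out = V_in * 10^(gain_dB / 20)
      = 1.907 * 10^(2.5 / 20)
      = 1.907 * 1.333521
      = 2.543 V

2.543 V


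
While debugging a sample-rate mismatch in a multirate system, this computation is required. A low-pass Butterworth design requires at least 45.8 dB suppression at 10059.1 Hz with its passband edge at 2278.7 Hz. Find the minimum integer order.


Butterworth filter order formula:
n = log10(10^(A/10) - 1) / (2 * log10(f_stop/f_pass))
10^(45.8/10) - 1 = 38017.9396
f_stop/f_pass = 10059.1 / 2278.7 = 4.4144
n = 3.5511 -> ceil = 4

4


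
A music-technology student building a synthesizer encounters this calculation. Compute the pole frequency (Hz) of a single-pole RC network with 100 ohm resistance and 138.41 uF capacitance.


Cutoff frequency of a first-order RC filter:
fc = 1 / (2 * pi * R * C)
C = 138.41 uF = 0.00013841 F
fc = 1 / (2 * pi * 100 * 0.00013841)
   = 1 / 0.086965567836673
   = 11.498804 Hz

11.498804 Hz


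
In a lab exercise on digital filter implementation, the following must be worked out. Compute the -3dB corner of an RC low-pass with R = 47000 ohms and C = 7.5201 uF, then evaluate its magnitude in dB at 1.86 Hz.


Step 1 — cutoff frequency:
fc = 1 / (2*pi*R*C)
C = 7.5201 uF = 7.5201e-06 F
fc = 1 / (2*pi*47000*7.5201e-06)
   = 0.450297 Hz

Step 2 — magnitude at f = 1.86 Hz:
|H(f)| = 1 / sqrt(1 + (f/fc)^2)
f/fc = 1.86 / 0.450297 = 4.130607
|H| = 1 / sqrt(1 + 17.061914) = 0.2352979
|H|_dB = 20*log10(0.2352979) = -12.57 dB

fc = 0.450297 Hz; |H(1.86 Hz)| = -12.57 dB


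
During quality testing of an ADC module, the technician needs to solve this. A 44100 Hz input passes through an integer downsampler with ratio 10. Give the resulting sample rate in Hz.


Decimation reduces the sample rate:
fs_out = fs_in / M
       = 44100 / 10
       = 4410.0 Hz

4410.0 Hz


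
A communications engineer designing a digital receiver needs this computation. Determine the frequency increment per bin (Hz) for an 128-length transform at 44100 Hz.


DFT frequency resolution:
df = fs / N
   = 44100 / 128
   = 344.5312 Hz

344.5312 Hz


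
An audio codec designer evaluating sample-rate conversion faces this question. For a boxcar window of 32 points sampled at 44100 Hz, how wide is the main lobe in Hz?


Main lobe width for a rectangular window:
Width = 2 * fs / N
      = 2 * 44100 / 32
      = 88200 / 32
      = 2756.25 Hz

2756.25 Hz


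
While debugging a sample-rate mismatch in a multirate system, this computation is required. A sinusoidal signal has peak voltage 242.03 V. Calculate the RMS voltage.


RMS voltage for a sinusoidal waveform:
V_rms = V_peak / sqrt(2)
      = 242.03 / 1.414214
      = 171.141 V

171.141 V


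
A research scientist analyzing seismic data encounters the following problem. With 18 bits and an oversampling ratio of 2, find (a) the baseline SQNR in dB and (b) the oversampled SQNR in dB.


Step 1 — baseline SQNR at Nyquist:
SQNR_base = 6.02*N + 1.76
          = 6.02*18 + 1.76
          = 110.12 dB

Step 2 — oversampling processing gain:
G = 10*log10(OSR) = 10*log10(2) = 3.01 dB

Step 3 — total:
SQNR_total = 110.12 + 3.01 = 113.13 dB

Base SQNR = 110.12 dB; oversampled SQNR = 113.13 dB


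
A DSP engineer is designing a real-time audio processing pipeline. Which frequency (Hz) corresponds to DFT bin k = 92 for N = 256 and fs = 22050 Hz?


Frequency of DFT bin k:
f_k = k * fs / N
    = 92 * 22050 / 256
    = 2028600 / 256
    = 7924.219 Hz

7924.219 Hz


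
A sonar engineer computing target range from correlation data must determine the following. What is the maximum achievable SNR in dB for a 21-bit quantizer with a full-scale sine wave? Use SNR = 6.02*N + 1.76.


Theoretical SNR for a full-scale sinusoid:
SNR = 6.02 * N + 1.76
    = 6.02 * 21 + 1.76
    = 126.42 + 1.76
    = 128.18 dB

128.18 dB


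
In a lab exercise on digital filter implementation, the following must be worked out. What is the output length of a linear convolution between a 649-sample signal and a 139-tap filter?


Linear convolution output length:
L = N + M - 1
  = 649 + 139 - 1
  = 787 samples

787


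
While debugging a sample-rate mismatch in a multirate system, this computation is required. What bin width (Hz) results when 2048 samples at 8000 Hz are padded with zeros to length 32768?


Frequency resolution after zero-padding:
N_padded = 2048 * 16 = 32768
df = fs / N_padded
   = 8000 / 32768
   = 0.2441 Hz

0.2441 Hz


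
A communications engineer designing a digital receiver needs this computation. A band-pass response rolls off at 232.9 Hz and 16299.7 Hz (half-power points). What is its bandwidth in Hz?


Bandwidth is the difference of -3dB frequencies:
BW = f_high - f_low
   = 16299.7 - 232.9
   = 16066.8 Hz

16066.8 Hz


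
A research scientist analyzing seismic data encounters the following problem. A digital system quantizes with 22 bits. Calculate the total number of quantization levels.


Number of quantization levels = 2^N
= 2^22
= 4194304

4194304


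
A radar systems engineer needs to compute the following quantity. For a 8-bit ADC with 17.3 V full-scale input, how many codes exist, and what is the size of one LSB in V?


Step 1 — number of quantization levels:
L = 2^N = 2^8 = 256

Step 2 — LSB step size:
delta = Vfs / L
      = 17.3 / 256
      = 0.06757813 V

Levels = 256; step size = 0.06757813 V


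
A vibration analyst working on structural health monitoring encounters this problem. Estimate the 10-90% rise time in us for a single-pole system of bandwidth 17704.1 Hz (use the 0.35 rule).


Rise time from bandwidth relationship:
tr = 0.35 / BW
   = 0.35 / 17704.1
   = 1.976943194e-05 s
   = 19.7694 us

19.7694 us


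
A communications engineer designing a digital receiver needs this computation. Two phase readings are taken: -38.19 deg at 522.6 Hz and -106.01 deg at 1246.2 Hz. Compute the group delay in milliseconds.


Group delay from phase difference:
tau = -d(phi)/d(omega)
d(phi) = -67.82 deg = -1.183682 rad
d(omega) = 2*pi*(1246.2 - 522.6) = 4546.5129 rad/s
tau = -(-1.183682) / 4546.5129
    = 0.2603 ms

0.2603 ms


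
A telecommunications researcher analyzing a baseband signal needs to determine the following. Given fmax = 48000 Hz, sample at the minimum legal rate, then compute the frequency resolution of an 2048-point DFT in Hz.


Step 1 — Nyquist sampling rate:
fs = 2 * fmax = 2 * 48000 = 96000 Hz

Step 2 — DFT bin spacing:
df = fs / N = 96000 / 2048 = 46.875 Hz

46.875 Hz


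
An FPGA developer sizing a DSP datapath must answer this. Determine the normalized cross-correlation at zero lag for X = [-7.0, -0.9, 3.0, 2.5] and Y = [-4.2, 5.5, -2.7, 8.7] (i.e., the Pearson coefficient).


Pearson correlation coefficient (population):
r = cov(X,Y) / (std(X) * std(Y))
Mean X = -0.6, Mean Y = 1.825
Cov(X,Y) = 10.62
Std(X) = 3.988107, Std(Y) = 5.420966
r = 0.4912

0.4912


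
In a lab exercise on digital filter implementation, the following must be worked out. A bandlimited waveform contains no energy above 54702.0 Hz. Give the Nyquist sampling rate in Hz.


The Nyquist rate is twice the maximum frequency component.
fs_min = 2 * fmax
      = 2 * 54702.0
      = 109404.0 Hz

109404.0


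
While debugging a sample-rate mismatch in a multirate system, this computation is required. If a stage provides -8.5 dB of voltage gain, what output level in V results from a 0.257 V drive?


Output voltage from dB gain:
V_out = V_in * 10^(gain_dB / 20)
      = 0.257 * 10^(-8.5 / 20)
      = 0.257 * 0.375837
      = 0.0966 V

0.0966 V


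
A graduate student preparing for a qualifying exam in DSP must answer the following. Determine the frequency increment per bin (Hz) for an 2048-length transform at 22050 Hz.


DFT frequency resolution:
df = fs / N
   = 22050 / 2048
   = 10.7666 Hz

10.7666 Hz


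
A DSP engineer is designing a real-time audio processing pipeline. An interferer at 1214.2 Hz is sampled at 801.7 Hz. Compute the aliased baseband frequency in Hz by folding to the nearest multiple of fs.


Compute the nearest integer multiple of fs to the signal:
n = round(1214.2 / 801.7) = 2
f_alias = |1214.2 - 2 * 801.7|
        = |1214.2 - 1603.4|
        = 389.2 Hz

389.2


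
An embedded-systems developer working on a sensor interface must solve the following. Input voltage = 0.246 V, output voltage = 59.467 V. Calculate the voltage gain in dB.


Voltage gain in dB:
G = 20 * log10(Vout / Vin)
  = 20 * log10(59.467 / 0.246)
  = 20 * log10(241.735772)
  = 20 * 2.383341
  = 47.67 dB

47.67 dB


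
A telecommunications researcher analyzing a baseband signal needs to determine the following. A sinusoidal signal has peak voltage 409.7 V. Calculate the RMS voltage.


RMS voltage for a sinusoidal waveform:
V_rms = V_peak / sqrt(2)
      = 409.7 / 1.414214
      = 289.702 V

289.702 V


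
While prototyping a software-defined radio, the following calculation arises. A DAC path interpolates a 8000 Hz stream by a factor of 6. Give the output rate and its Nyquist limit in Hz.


Step 1 — output sample rate after interpolation by L:
fs_out = L * fs_in = 6 * 8000 = 48000 Hz

Step 2 — Nyquist frequency of the output stream:
f_Nyq = fs_out / 2 = 48000 / 2 = 24000.0 Hz

fs_out = 48000 Hz; f_Nyquist = 24000.0 Hz


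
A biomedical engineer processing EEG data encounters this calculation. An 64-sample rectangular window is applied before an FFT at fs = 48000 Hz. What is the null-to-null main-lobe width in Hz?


Main lobe width for a rectangular window:
Width = 2 * fs / N
      = 2 * 48000 / 64
      = 96000 / 64
      = 1500.0 Hz

1500.0 Hz


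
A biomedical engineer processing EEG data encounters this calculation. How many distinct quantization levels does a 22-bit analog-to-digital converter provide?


Number of quantization levels = 2^N
= 2^22
= 4194304

4194304


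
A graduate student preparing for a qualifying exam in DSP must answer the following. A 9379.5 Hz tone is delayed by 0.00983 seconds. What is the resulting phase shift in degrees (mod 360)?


Phase shift from frequency and time delay:
phi = 360 * f * t_delay
    = 360 * 9379.5 * 0.00983
    = 33192.17 degrees
    mod 360 = 72.17 degrees

72.17 degrees


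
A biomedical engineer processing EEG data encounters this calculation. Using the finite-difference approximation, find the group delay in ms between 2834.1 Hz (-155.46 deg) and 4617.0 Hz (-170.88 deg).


Group delay from phase difference:
tau = -d(phi)/d(omega)
d(phi) = -15.42 deg = -0.26913 rad
d(omega) = 2*pi*(4617.0 - 2834.1) = 11202.2911 rad/s
tau = -(-0.26913) / 11202.2911
    = 0.024 ms

0.024 ms


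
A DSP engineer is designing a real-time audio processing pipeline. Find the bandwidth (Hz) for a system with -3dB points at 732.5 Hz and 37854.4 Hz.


Bandwidth is the difference of -3dB frequencies:
BW = f_high - f_low
   = 37854.4 - 732.5
   = 37121.9 Hz

37121.9 Hz


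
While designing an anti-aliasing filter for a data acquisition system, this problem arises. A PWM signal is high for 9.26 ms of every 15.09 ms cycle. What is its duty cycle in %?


Duty cycle as a percentage:
DC = (t_on / T) * 100
   = (9.26 / 15.09) * 100
   = 0.613651 * 100
   = 61.37 %

61.37 %


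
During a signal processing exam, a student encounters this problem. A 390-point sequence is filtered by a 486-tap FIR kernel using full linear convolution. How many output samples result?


Linear convolution output length:
L = N + M - 1
  = 390 + 486 - 1
  = 875 samples

875


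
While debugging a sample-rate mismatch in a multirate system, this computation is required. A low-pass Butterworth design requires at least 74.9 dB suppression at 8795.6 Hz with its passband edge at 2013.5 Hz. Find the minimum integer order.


Butterworth filter order formula:
n = log10(10^(A/10) - 1) / (2 * log10(f_stop/f_pass))
10^(74.9/10) - 1 = 30902953.3251
f_stop/f_pass = 8795.6 / 2013.5 = 4.3683
n = 5.8487 -> ceil = 6

6


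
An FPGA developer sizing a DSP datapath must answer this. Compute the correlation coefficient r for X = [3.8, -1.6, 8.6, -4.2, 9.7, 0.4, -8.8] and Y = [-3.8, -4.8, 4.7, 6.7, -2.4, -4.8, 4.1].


Pearson correlation coefficient (population):
r = cov(X,Y) / (std(X) * std(Y))
Mean X = 1.1286, Mean Y = -0.0429
Cov(X,Y) = -7.917347
Std(X) = 6.226376, Std(Y) = 4.629982
r = -0.2746

-0.2746


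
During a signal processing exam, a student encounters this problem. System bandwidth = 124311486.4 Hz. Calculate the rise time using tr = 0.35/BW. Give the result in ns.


Rise time from bandwidth relationship:
tr = 0.35 / BW
   = 0.35 / 124311486.4
   = 2.815508125e-09 s
   = 2.8155 ns

2.8155 ns


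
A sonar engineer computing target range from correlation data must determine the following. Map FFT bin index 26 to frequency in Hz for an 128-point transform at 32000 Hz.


Frequency of DFT bin k:
f_k = k * fs / N
    = 26 * 32000 / 128
    = 832000 / 128
    = 6500.0 Hz

6500.0 Hz


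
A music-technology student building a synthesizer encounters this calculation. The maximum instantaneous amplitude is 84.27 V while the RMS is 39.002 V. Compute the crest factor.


Crest factor is the ratio of peak to RMS:
CF = V_peak / V_rms
   = 84.27 / 39.002
   = 2.1607

2.1607


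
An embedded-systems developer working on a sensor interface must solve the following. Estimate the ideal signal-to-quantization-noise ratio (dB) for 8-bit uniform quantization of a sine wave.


Theoretical SNR for a full-scale sinusoid:
SNR = 6.02 * N + 1.76
    = 6.02 * 8 + 1.76
    = 48.16 + 1.76
    = 49.92 dB

49.92 dB


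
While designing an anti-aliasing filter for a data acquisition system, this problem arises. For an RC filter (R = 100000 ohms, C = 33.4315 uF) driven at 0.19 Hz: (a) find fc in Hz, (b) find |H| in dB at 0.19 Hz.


Step 1 — cutoff frequency:
fc = 1 / (2*pi*R*C)
C = 33.4315 uF = 3.34315e-05 F
fc = 1 / (2*pi*100000*3.34315e-05)
   = 0.0476063 Hz

Step 2 — magnitude at f = 0.19 Hz:
|H(f)| = 1 / sqrt(1 + (f/fc)^2)
f/fc = 0.19 / 0.0476063 = 3.991068
|H| = 1 / sqrt(1 + 15.928624) = 0.2430464
|H|_dB = 20*log10(0.2430464) = -12.29 dB

fc = 0.0476063 Hz; |H(0.19 Hz)| = -12.29 dB


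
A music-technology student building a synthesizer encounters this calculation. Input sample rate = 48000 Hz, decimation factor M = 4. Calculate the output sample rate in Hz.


Decimation reduces the sample rate:
fs_out = fs_in / M
       = 48000 / 4
       = 12000.0 Hz

12000.0 Hz


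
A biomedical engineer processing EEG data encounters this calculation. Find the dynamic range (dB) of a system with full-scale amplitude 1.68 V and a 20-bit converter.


Dynamic range from full-scale to LSB:
V_min = V_max / 2^bits = 1.68 / 2^20
DR = 20 * log10(V_max / V_min)
   = 20 * log10(2^20)
   = 20 * 20 * log10(2)
   = 120.41 dB

120.41 dB


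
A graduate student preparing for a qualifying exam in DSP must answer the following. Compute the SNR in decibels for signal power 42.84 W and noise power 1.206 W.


SNR in decibels:
SNR = 10 * log10(Ps / Pn)
    = 10 * log10(42.84 / 1.206)
    = 10 * log10(35.5224)
    = 10 * 1.5505
    = 15.51 dB

15.51 dB


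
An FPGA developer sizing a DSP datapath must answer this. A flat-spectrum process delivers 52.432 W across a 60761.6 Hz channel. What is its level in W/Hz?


Power spectral density:
PSD = P / BW
    = 52.432 / 60761.6
    = 0.00086291 W/Hz

0.00086291 W/Hz


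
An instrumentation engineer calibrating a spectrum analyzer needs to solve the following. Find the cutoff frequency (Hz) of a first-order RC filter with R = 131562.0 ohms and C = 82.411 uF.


Cutoff frequency of a first-order RC filter:
fc = 1 / (2 * pi * R * C)
C = 82.411 uF = 8.2411e-05 F
fc = 1 / (2 * pi * 131562.0 * 8.2411e-05)
   = 1 / 68.123275164252
   = 0.014679 Hz

0.014679 Hz


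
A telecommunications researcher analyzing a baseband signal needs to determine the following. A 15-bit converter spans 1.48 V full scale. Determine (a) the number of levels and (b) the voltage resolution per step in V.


Step 1 — number of quantization levels:
L = 2^N = 2^15 = 32768

Step 2 — LSB step size:
delta = Vfs / L
      = 1.48 / 32768
      = 4.517e-05 V

Levels = 32768; step size = 4.517e-05 V


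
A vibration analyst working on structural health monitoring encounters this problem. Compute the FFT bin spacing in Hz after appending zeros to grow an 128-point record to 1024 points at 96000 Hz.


Frequency resolution after zero-padding:
N_padded = 128 * 8 = 1024
df = fs / N_padded
   = 96000 / 1024
   = 93.75 Hz

93.75 Hz


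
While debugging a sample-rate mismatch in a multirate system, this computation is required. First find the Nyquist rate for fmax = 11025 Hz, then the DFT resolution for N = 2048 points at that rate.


Step 1 — Nyquist sampling rate:
fs = 2 * fmax = 2 * 11025 = 22050 Hz

Step 2 — DFT bin spacing:
df = fs / N = 22050 / 2048 = 10.7666 Hz

10.7666 Hz


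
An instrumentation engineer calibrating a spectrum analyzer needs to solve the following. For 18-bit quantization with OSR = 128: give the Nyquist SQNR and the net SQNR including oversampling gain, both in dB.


Step 1 — baseline SQNR at Nyquist:
SQNR_base = 6.02*N + 1.76
          = 6.02*18 + 1.76
          = 110.12 dB

Step 2 — oversampling processing gain:
G = 10*log10(OSR) = 10*log10(128) = 21.07 dB

Step 3 — total:
SQNR_total = 110.12 + 21.07 = 131.19 dB

Base SQNR = 110.12 dB; oversampled SQNR = 131.19 dB


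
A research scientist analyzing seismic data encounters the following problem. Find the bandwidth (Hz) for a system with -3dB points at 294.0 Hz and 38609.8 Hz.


Bandwidth is the difference of -3dB frequencies:
BW = f_high - f_low
   = 38609.8 - 294.0
   = 38315.8 Hz

38315.8 Hz


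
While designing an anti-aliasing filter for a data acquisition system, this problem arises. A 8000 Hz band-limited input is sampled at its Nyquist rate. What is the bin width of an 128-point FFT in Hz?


Step 1 — Nyquist sampling rate:
fs = 2 * fmax = 2 * 8000 = 16000 Hz

Step 2 — DFT bin spacing:
df = fs / N = 16000 / 128 = 125.0 Hz

125.0 Hz


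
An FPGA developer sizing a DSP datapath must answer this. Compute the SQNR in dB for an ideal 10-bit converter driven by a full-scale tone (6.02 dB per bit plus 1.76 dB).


Theoretical SNR for a full-scale sinusoid:
SNR = 6.02 * N + 1.76
    = 6.02 * 10 + 1.76
    = 60.2 + 1.76
    = 61.96 dB

61.96 dB


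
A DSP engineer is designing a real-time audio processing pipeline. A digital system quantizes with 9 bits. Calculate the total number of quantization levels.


Number of quantization levels = 2^N
= 2^9
= 512

512


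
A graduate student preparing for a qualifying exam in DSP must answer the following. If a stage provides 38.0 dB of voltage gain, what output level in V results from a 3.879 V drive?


Output voltage from dB gain:
V_out = V_in * 10^(gain_dB / 20)
      = 3.879 * 10^(38.0 / 20)
      = 3.879 * 79.432823
      = 308.1199 V

308.1199 V


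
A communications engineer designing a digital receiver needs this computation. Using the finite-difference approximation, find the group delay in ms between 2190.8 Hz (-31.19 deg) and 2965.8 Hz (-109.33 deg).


Group delay from phase difference:
tau = -d(phi)/d(omega)
d(phi) = -78.14 deg = -1.3638 rad
d(omega) = 2*pi*(2965.8 - 2190.8) = 4869.4686 rad/s
tau = -(-1.3638) / 4869.4686
    = 0.2801 ms

0.2801 ms


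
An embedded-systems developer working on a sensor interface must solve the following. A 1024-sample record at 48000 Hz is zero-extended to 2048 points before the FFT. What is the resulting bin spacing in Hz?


Frequency resolution after zero-padding:
N_padded = 1024 * 2 = 2048
df = fs / N_padded
   = 48000 / 2048
   = 23.4375 Hz

23.4375 Hz


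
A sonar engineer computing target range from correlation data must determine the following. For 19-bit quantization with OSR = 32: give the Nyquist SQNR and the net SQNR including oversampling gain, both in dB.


Step 1 — baseline SQNR at Nyquist:
SQNR_base = 6.02*N + 1.76
          = 6.02*19 + 1.76
          = 116.14 dB

Step 2 — oversampling processing gain:
G = 10*log10(OSR) = 10*log10(32) = 15.05 dB

Step 3 — total:
SQNR_total = 116.14 + 15.05 = 131.19 dB

Base SQNR = 116.14 dB; oversampled SQNR = 131.19 dB


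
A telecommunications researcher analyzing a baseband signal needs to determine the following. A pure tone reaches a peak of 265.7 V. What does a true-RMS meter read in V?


RMS voltage for a sinusoidal waveform:
V_rms = V_peak / sqrt(2)
      = 265.7 / 1.414214
      = 187.878 V

187.878 V


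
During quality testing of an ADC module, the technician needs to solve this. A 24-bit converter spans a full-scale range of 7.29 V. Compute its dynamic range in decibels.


Dynamic range from full-scale to LSB:
V_min = V_max / 2^bits = 7.29 / 2^24
DR = 20 * log10(V_max / V_min)
   = 20 * log10(2^24)
   = 20 * 24 * log10(2)
   = 144.49 dB

144.49 dB


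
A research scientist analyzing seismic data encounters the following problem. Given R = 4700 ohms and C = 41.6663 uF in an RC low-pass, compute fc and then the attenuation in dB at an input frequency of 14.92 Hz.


Step 1 — cutoff frequency:
fc = 1 / (2*pi*R*C)
C = 41.6663 uF = 4.16663e-05 F
fc = 1 / (2*pi*4700*4.16663e-05)
   = 0.812713 Hz

Step 2 — magnitude at f = 14.92 Hz:
|H(f)| = 1 / sqrt(1 + (f/fc)^2)
f/fc = 14.92 / 0.812713 = 18.358264
|H| = 1 / sqrt(1 + 337.025857) = 0.0543907
|H|_dB = 20*log10(0.0543907) = -25.29 dB

fc = 0.812713 Hz; |H(14.92 Hz)| = -25.29 dB


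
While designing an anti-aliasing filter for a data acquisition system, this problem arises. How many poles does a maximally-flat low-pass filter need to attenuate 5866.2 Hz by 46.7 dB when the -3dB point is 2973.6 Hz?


Butterworth filter order formula:
n = log10(10^(A/10) - 1) / (2 * log10(f_stop/f_pass))
10^(46.7/10) - 1 = 46772.5141
f_stop/f_pass = 5866.2 / 2973.6 = 1.9728
n = 7.9132 -> ceil = 8

8


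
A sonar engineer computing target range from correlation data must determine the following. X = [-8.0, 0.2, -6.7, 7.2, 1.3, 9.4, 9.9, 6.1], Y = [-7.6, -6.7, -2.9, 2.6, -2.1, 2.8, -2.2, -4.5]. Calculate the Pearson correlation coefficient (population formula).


Pearson correlation coefficient (population):
r = cov(X,Y) / (std(X) * std(Y))
Mean X = 2.425, Mean Y = -2.575
Cov(X,Y) = 15.240625
Std(X) = 6.50956, Std(Y) = 3.572727
r = 0.6553

0.6553


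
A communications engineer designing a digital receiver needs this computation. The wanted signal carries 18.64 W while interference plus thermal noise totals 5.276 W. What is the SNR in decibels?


SNR in decibels:
SNR = 10 * log10(Ps / Pn)
    = 10 * log10(18.64 / 5.276)
    = 10 * log10(3.533)
    = 10 * 0.5481
    = 5.48 dB

5.48 dB


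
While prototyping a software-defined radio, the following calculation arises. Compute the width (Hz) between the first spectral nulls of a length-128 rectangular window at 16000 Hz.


Main lobe width for a rectangular window:
Width = 2 * fs / N
      = 2 * 16000 / 128
      = 32000 / 128
      = 250.0 Hz

250.0 Hz


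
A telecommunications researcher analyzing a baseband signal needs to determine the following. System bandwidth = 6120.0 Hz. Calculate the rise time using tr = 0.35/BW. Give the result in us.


Rise time from bandwidth relationship:
tr = 0.35 / BW
   = 0.35 / 6120.0
   = 5.718954248e-05 s
   = 57.1895 us

57.1895 us


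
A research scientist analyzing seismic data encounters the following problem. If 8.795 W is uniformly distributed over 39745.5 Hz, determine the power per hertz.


Power spectral density:
PSD = P / BW
    = 8.795 / 39745.5
    = 0.00022128 W/Hz

0.00022128 W/Hz


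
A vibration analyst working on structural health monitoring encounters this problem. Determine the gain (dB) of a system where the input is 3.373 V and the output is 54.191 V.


Voltage gain in dB:
G = 20 * log10(Vout / Vin)
  = 20 * log10(54.191 / 3.373)
  = 20 * log10(16.066113)
  = 20 * 1.205911
  = 24.12 dB

24.12 dB


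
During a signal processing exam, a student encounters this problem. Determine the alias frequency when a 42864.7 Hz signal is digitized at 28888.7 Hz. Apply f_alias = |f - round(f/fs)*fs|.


Compute the nearest integer multiple of fs to the signal:
n = round(42864.7 / 28888.7) = 1
f_alias = |42864.7 - 1 * 28888.7|
        = |42864.7 - 28888.7|
        = 13976.0 Hz

13976.0


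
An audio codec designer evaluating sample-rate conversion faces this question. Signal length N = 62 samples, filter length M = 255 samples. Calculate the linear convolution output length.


Linear convolution output length:
L = N + M - 1
  = 62 + 255 - 1
  = 316 samples

316


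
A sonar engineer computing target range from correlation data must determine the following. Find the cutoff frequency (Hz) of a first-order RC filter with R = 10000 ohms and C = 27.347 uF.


Cutoff frequency of a first-order RC filter:
fc = 1 / (2 * pi * R * C)
C = 27.347 uF = 2.7347e-05 F
fc = 1 / (2 * pi * 10000 * 2.7347e-05)
   = 1 / 1.7182626859544
   = 0.581983 Hz

0.581983 Hz


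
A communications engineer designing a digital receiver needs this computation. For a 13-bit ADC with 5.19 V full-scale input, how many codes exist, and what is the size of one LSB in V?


Step 1 — number of quantization levels:
L = 2^N = 2^13 = 8192

Step 2 — LSB step size:
delta = Vfs / L
      = 5.19 / 8192
      = 0.00063354 V

Levels = 8192; step size = 0.00063354 V


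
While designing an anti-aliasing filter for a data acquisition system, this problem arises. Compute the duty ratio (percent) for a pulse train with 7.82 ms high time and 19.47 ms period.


Duty cycle as a percentage:
DC = (t_on / T) * 100
   = (7.82 / 19.47) * 100
   = 0.401644 * 100
   = 40.16 %

40.16 %


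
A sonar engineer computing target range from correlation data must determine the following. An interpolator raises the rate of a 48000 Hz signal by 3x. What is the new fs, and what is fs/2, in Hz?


Step 1 — output sample rate after interpolation by L:
fs_out = L * fs_in = 3 * 48000 = 144000 Hz

Step 2 — Nyquist frequency of the output stream:
f_Nyq = fs_out / 2 = 144000 / 2 = 72000.0 Hz

fs_out = 144000 Hz; f_Nyquist = 72000.0 Hz


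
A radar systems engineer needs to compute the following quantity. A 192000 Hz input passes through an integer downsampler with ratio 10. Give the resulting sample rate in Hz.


Decimation reduces the sample rate:
fs_out = fs_in / M
       = 192000 / 10
       = 19200.0 Hz

19200.0 Hz


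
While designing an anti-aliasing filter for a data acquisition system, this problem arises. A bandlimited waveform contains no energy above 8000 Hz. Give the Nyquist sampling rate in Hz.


The Nyquist rate is twice the maximum frequency component.
fs_min = 2 * fmax
      = 2 * 8000
      = 16000 Hz

16000


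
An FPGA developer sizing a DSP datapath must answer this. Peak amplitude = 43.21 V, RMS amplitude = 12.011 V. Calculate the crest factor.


Crest factor is the ratio of peak to RMS:
CF = V_peak / V_rms
   = 43.21 / 12.011
   = 3.5975

3.5975


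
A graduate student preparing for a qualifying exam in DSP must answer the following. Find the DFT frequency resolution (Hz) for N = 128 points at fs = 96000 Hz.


DFT frequency resolution:
df = fs / N
   = 96000 / 128
   = 750.0 Hz

750.0 Hz


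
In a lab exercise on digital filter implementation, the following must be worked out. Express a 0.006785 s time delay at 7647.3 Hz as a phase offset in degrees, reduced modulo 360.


Phase shift from frequency and time delay:
phi = 360 * f * t_delay
    = 360 * 7647.3 * 0.006785
    = 18679.29 degrees
    mod 360 = 319.29 degrees

319.29 degrees


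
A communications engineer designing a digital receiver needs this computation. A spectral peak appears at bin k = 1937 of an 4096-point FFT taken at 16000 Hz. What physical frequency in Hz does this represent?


Frequency of DFT bin k:
f_k = k * fs / N
    = 1937 * 16000 / 4096
    = 30992000 / 4096
    = 7566.406 Hz

7566.406 Hz


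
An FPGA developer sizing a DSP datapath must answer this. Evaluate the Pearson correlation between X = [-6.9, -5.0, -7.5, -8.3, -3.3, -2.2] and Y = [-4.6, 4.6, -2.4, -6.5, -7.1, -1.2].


Pearson correlation coefficient (population):
r = cov(X,Y) / (std(X) * std(Y))
Mean X = -5.5333, Mean Y = -2.8667
Cov(X,Y) = 1.931111
Std(X) = 2.227605, Std(Y) = 3.934322
r = 0.2203

0.2203


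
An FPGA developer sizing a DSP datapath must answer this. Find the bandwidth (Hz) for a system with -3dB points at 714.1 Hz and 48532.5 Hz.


Bandwidth is the difference of -3dB frequencies:
BW = f_high - f_low
   = 48532.5 - 714.1
   = 47818.4 Hz

47818.4 Hz


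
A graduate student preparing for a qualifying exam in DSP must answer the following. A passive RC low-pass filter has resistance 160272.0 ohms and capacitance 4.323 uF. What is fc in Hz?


Cutoff frequency of a first-order RC filter:
fc = 1 / (2 * pi * R * C)
C = 4.323 uF = 4.323e-06 F
fc = 1 / (2 * pi * 160272.0 * 4.323e-06)
   = 1 / 4.3533417344125
   = 0.229709 Hz

0.229709 Hz


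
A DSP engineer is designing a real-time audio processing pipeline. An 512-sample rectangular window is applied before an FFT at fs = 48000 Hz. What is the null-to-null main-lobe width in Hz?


Main lobe width for a rectangular window:
Width = 2 * fs / N
      = 2 * 48000 / 512
      = 96000 / 512
      = 187.5 Hz

187.5 Hz


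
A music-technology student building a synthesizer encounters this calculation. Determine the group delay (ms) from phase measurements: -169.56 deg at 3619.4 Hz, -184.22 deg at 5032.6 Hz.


Group delay from phase difference:
tau = -d(phi)/d(omega)
d(phi) = -14.66 deg = -0.255865 rad
d(omega) = 2*pi*(5032.6 - 3619.4) = 8879.3975 rad/s
tau = -(-0.255865) / 8879.3975
    = 0.0288 ms

0.0288 ms


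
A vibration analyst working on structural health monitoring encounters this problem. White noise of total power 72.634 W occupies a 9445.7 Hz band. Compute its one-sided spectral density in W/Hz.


Power spectral density:
PSD = P / BW
    = 72.634 / 9445.7
    = 0.00768964 W/Hz

0.00768964 W/Hz


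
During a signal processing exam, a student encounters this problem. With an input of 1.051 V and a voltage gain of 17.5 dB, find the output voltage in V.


Output voltage from dB gain:
V_out = V_in * 10^(gain_dB / 20)
      = 1.051 * 10^(17.5 / 20)
      = 1.051 * 7.498942
      = 7.8814 V

7.8814 V


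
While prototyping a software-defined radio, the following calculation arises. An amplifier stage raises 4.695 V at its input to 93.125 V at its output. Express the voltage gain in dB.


Voltage gain in dB:
G = 20 * log10(Vout / Vin)
  = 20 * log10(93.125 / 4.695)
  = 20 * log10(19.834931)
  = 20 * 1.297431
  = 25.95 dB

25.95 dB


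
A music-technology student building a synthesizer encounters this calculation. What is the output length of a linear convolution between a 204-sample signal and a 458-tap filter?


Linear convolution output length:
L = N + M - 1
  = 204 + 458 - 1
  = 661 samples

661


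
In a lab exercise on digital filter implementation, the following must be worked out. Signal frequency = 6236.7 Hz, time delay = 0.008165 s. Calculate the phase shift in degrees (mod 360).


Phase shift from frequency and time delay:
phi = 360 * f * t_delay
    = 360 * 6236.7 * 0.008165
    = 18332.16 degrees
    mod 360 = 332.16 degrees

332.16 degrees


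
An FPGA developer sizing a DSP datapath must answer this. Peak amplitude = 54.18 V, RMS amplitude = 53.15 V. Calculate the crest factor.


Crest factor is the ratio of peak to RMS:
CF = V_peak / V_rms
   = 54.18 / 53.15
   = 1.0194

1.0194


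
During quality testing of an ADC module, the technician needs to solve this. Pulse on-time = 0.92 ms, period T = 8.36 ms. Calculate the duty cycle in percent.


Duty cycle as a percentage:
DC = (t_on / T) * 100
   = (0.92 / 8.36) * 100
   = 0.110048 * 100
   = 11.0 %

11.0 %


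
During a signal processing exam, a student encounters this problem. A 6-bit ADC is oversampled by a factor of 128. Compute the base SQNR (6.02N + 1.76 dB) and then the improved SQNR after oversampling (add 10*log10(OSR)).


Step 1 — baseline SQNR at Nyquist:
SQNR_base = 6.02*N + 1.76
          = 6.02*6 + 1.76
          = 37.88 dB

Step 2 — oversampling processing gain:
G = 10*log10(OSR) = 10*log10(128) = 21.07 dB

Step 3 — total:
SQNR_total = 37.88 + 21.07 = 58.95 dB

Base SQNR = 37.88 dB; oversampled SQNR = 58.95 dB


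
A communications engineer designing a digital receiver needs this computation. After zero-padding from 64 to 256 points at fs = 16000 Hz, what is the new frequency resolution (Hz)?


Frequency resolution after zero-padding:
N_padded = 64 * 4 = 256
df = fs / N_padded
   = 16000 / 256
   = 62.5 Hz

62.5 Hz


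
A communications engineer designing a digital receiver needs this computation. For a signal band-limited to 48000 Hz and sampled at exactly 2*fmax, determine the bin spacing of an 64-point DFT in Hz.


Step 1 — Nyquist sampling rate:
fs = 2 * fmax = 2 * 48000 = 96000 Hz

Step 2 — DFT bin spacing:
df = fs / N = 96000 / 64 = 1500.0 Hz

1500.0 Hz


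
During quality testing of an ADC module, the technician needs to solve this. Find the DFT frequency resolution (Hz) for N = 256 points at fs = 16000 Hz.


DFT frequency resolution:
df = fs / N
   = 16000 / 256
   = 62.5 Hz

62.5 Hz


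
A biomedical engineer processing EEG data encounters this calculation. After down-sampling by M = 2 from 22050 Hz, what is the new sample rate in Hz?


Decimation reduces the sample rate:
fs_out = fs_in / M
       = 22050 / 2
       = 11025.0 Hz

11025.0 Hz


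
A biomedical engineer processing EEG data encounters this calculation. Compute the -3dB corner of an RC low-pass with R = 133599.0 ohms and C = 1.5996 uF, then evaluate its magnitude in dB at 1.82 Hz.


Step 1 — cutoff frequency:
fc = 1 / (2*pi*R*C)
C = 1.5996 uF = 1.5996e-06 F
fc = 1 / (2*pi*133599.0*1.5996e-06)
   = 0.744741 Hz

Step 2 — magnitude at f = 1.82 Hz:
|H(f)| = 1 / sqrt(1 + (f/fc)^2)
f/fc = 1.82 / 0.744741 = 2.443803
|H| = 1 / sqrt(1 + 5.972173) = 0.378718
|H|_dB = 20*log10(0.378718) = -8.43 dB

fc = 0.744741 Hz; |H(1.82 Hz)| = -8.43 dB


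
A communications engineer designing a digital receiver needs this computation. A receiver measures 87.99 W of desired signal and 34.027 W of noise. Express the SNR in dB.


SNR in decibels:
SNR = 10 * log10(Ps / Pn)
    = 10 * log10(87.99 / 34.027)
    = 10 * log10(2.5859)
    = 10 * 0.4126
    = 4.13 dB

4.13 dB


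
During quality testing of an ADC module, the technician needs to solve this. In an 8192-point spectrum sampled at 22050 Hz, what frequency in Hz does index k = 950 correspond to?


Frequency of DFT bin k:
f_k = k * fs / N
    = 950 * 22050 / 8192
    = 20947500 / 8192
    = 2557.068 Hz

2557.068 Hz


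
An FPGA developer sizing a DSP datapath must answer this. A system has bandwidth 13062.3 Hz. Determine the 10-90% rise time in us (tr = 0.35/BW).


Rise time from bandwidth relationship:
tr = 0.35 / BW
   = 0.35 / 13062.3
   = 2.679466863e-05 s
   = 26.7947 us

26.7947 us


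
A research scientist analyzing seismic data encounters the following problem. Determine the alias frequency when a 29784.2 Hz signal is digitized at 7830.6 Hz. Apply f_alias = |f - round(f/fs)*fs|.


Compute the nearest integer multiple of fs to the signal:
n = round(29784.2 / 7830.6) = 4
f_alias = |29784.2 - 4 * 7830.6|
        = |29784.2 - 31322.4|
        = 1538.2 Hz

1538.2


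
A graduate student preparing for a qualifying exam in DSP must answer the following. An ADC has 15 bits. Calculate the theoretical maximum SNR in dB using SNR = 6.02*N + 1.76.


Theoretical SNR for a full-scale sinusoid:
SNR = 6.02 * N + 1.76
    = 6.02 * 15 + 1.76
    = 90.3 + 1.76
    = 92.06 dB

92.06 dB


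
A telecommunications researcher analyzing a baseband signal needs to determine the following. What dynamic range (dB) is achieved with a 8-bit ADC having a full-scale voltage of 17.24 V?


Dynamic range from full-scale to LSB:
V_min = V_max / 2^bits = 17.24 / 2^8
DR = 20 * log10(V_max / V_min)
   = 20 * log10(2^8)
   = 20 * 8 * log10(2)
   = 48.16 dB

48.16 dB


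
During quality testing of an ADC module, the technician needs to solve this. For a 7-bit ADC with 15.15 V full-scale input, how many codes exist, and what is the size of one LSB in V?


Step 1 — number of quantization levels:
L = 2^N = 2^7 = 128

Step 2 — LSB step size:
delta = Vfs / L
      = 15.15 / 128
      = 0.11835938 V

Levels = 128; step size = 0.11835938 V


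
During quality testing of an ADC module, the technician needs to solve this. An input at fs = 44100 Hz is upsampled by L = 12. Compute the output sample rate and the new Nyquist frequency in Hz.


Step 1 — output sample rate after interpolation by L:
fs_out = L * fs_in = 12 * 44100 = 529200 Hz

Step 2 — Nyquist frequency of the output stream:
f_Nyq = fs_out / 2 = 529200 / 2 = 264600.0 Hz

fs_out = 529200 Hz; f_Nyquist = 264600.0 Hz


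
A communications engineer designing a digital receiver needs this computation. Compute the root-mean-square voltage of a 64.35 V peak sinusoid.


RMS voltage for a sinusoidal waveform:
V_rms = V_peak / sqrt(2)
      = 64.35 / 1.414214
      = 45.502 V

45.502 V


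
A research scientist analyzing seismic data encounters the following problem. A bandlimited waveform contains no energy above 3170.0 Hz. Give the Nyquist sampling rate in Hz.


The Nyquist rate is twice the maximum frequency component.
fs_min = 2 * fmax
      = 2 * 3170.0
      = 6340.0 Hz

6340.0


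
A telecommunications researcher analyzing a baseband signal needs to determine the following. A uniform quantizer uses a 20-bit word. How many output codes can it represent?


Number of quantization levels = 2^N
= 2^20
= 1048576

1048576


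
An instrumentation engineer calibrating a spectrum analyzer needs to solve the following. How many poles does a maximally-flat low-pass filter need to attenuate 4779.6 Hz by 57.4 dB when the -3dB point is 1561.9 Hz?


Butterworth filter order formula:
n = log10(10^(A/10) - 1) / (2 * log10(f_stop/f_pass))
10^(57.4/10) - 1 = 549539.8739
f_stop/f_pass = 4779.6 / 1561.9 = 3.0601
n = 5.9085 -> ceil = 6

6


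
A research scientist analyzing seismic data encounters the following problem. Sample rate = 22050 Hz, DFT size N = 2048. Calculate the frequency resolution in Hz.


DFT frequency resolution:
df = fs / N
   = 22050 / 2048
   = 10.7666 Hz

10.7666 Hz


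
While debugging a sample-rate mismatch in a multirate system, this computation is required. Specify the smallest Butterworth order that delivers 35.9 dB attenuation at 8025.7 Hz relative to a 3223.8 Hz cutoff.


Butterworth filter order formula:
n = log10(10^(A/10) - 1) / (2 * log10(f_stop/f_pass))
10^(35.9/10) - 1 = 3889.4514
f_stop/f_pass = 8025.7 / 3223.8 = 2.4895
n = 4.5314 -> ceil = 5

5


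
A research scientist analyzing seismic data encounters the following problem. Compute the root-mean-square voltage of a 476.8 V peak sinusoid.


RMS voltage for a sinusoidal waveform:
V_rms = V_peak / sqrt(2)
      = 476.8 / 1.414214
      = 337.149 V

337.149 V


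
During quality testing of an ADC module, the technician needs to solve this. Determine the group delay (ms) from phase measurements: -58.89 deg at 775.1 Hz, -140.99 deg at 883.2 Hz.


Group delay from phase difference:
tau = -d(phi)/d(omega)
d(phi) = -82.1 deg = -1.432915 rad
d(omega) = 2*pi*(883.2 - 775.1) = 679.2123 rad/s
tau = -(-1.432915) / 679.2123
    = 2.1097 ms

2.1097 ms


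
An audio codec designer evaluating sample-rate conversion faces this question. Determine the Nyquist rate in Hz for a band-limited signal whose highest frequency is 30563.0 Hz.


The Nyquist rate is twice the maximum frequency component.
fs_min = 2 * fmax
      = 2 * 30563.0
      = 61126.0 Hz

61126.0
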